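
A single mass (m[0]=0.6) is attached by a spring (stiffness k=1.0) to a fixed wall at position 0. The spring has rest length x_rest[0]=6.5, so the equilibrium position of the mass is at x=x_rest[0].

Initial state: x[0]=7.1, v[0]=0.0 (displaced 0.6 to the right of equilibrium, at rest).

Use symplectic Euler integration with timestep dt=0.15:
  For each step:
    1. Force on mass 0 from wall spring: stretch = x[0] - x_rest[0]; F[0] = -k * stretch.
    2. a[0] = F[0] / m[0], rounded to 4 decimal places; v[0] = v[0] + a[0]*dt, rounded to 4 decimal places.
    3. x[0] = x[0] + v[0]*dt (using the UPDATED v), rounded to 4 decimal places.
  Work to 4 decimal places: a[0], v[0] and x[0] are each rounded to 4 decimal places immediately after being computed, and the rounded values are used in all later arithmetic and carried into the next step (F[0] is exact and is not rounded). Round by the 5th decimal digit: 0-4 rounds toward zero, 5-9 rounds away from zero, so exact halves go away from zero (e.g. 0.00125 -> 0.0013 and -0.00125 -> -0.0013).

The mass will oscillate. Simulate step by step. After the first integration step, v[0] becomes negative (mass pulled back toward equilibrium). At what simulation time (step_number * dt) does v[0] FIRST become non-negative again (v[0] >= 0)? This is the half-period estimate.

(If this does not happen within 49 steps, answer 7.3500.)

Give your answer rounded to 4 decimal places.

Answer: 2.5500

Derivation:
Step 0: x=[7.1000] v=[0.0000]
Step 1: x=[7.0775] v=[-0.1500]
Step 2: x=[7.0333] v=[-0.2944]
Step 3: x=[6.9691] v=[-0.4277]
Step 4: x=[6.8874] v=[-0.5450]
Step 5: x=[6.7911] v=[-0.6419]
Step 6: x=[6.6839] v=[-0.7147]
Step 7: x=[6.5698] v=[-0.7607]
Step 8: x=[6.4531] v=[-0.7781]
Step 9: x=[6.3381] v=[-0.7664]
Step 10: x=[6.2292] v=[-0.7259]
Step 11: x=[6.1305] v=[-0.6582]
Step 12: x=[6.0456] v=[-0.5658]
Step 13: x=[5.9778] v=[-0.4522]
Step 14: x=[5.9295] v=[-0.3217]
Step 15: x=[5.9026] v=[-0.1791]
Step 16: x=[5.8981] v=[-0.0297]
Step 17: x=[5.9162] v=[0.1208]
First v>=0 after going negative at step 17, time=2.5500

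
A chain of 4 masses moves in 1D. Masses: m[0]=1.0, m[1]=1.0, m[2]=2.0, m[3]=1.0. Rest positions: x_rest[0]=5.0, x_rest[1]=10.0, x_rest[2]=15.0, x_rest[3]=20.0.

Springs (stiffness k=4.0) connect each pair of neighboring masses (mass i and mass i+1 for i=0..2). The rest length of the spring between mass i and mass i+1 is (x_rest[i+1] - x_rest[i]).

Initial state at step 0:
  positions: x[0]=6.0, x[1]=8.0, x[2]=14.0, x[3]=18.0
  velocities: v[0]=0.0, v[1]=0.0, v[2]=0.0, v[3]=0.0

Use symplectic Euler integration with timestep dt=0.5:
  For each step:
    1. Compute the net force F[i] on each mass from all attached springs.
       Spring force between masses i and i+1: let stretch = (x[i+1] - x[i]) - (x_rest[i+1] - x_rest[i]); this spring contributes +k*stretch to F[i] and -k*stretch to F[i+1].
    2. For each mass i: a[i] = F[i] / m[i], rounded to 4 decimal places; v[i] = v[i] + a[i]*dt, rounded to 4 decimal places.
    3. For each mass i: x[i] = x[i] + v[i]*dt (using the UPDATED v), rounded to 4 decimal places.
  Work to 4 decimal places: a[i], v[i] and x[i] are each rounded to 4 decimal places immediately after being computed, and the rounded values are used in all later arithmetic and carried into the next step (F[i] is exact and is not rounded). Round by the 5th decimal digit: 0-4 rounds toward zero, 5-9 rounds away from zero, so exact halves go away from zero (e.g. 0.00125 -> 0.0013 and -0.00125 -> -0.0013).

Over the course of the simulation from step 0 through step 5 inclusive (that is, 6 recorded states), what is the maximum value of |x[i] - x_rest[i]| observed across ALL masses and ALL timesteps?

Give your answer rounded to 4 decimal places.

Answer: 3.5000

Derivation:
Step 0: x=[6.0000 8.0000 14.0000 18.0000] v=[0.0000 0.0000 0.0000 0.0000]
Step 1: x=[3.0000 12.0000 13.0000 19.0000] v=[-6.0000 8.0000 -2.0000 2.0000]
Step 2: x=[4.0000 8.0000 14.5000 19.0000] v=[2.0000 -8.0000 3.0000 0.0000]
Step 3: x=[4.0000 6.5000 15.0000 19.5000] v=[0.0000 -3.0000 1.0000 1.0000]
Step 4: x=[1.5000 11.0000 13.5000 20.5000] v=[-5.0000 9.0000 -3.0000 2.0000]
Step 5: x=[3.5000 8.5000 14.2500 19.5000] v=[4.0000 -5.0000 1.5000 -2.0000]
Max displacement = 3.5000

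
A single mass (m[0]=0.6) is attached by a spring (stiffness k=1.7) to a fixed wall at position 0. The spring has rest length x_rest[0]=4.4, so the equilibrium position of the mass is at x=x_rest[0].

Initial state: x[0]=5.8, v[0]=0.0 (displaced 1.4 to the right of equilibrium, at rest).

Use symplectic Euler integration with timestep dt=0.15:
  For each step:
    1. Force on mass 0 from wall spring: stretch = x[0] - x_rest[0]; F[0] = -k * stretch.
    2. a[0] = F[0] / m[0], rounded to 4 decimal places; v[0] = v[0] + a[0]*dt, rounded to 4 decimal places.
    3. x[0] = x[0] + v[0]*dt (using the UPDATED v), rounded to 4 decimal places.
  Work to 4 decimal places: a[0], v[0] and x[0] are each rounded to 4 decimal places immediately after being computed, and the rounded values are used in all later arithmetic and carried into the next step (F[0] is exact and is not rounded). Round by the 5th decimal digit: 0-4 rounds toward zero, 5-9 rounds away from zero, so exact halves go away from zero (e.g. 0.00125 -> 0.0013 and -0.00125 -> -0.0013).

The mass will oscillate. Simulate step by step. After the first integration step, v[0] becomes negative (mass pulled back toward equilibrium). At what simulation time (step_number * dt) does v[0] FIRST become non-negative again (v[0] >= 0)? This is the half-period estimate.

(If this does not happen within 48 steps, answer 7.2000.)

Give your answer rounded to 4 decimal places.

Step 0: x=[5.8000] v=[0.0000]
Step 1: x=[5.7108] v=[-0.5950]
Step 2: x=[5.5380] v=[-1.1521]
Step 3: x=[5.2926] v=[-1.6357]
Step 4: x=[4.9903] v=[-2.0151]
Step 5: x=[4.6504] v=[-2.2660]
Step 6: x=[4.2945] v=[-2.3724]
Step 7: x=[3.9454] v=[-2.3276]
Step 8: x=[3.6252] v=[-2.1344]
Step 9: x=[3.3544] v=[-1.8051]
Step 10: x=[3.1503] v=[-1.3607]
Step 11: x=[3.0259] v=[-0.8296]
Step 12: x=[2.9891] v=[-0.2456]
Step 13: x=[3.0422] v=[0.3540]
First v>=0 after going negative at step 13, time=1.9500

Answer: 1.9500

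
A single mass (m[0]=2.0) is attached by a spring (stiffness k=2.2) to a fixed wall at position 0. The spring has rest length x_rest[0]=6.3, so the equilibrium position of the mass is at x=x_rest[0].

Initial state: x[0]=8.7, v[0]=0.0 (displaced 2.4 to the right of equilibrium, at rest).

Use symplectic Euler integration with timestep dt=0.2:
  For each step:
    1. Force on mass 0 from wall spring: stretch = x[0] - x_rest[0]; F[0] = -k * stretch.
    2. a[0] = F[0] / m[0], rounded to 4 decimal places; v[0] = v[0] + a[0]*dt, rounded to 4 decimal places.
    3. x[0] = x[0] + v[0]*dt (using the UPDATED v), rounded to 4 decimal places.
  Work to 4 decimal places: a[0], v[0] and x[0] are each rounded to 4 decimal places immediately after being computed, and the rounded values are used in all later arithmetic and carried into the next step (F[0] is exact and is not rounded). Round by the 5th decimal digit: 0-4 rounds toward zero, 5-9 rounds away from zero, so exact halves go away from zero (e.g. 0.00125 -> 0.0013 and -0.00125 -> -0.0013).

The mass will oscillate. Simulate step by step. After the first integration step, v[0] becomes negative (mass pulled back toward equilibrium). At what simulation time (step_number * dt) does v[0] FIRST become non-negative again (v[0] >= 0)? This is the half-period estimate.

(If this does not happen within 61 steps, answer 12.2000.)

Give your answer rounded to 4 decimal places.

Answer: 3.0000

Derivation:
Step 0: x=[8.7000] v=[0.0000]
Step 1: x=[8.5944] v=[-0.5280]
Step 2: x=[8.3878] v=[-1.0328]
Step 3: x=[8.0894] v=[-1.4921]
Step 4: x=[7.7122] v=[-1.8858]
Step 5: x=[7.2729] v=[-2.1965]
Step 6: x=[6.7908] v=[-2.4105]
Step 7: x=[6.2871] v=[-2.5185]
Step 8: x=[5.7840] v=[-2.5157]
Step 9: x=[5.3036] v=[-2.4022]
Step 10: x=[4.8670] v=[-2.1830]
Step 11: x=[4.4935] v=[-1.8677]
Step 12: x=[4.1994] v=[-1.4703]
Step 13: x=[3.9978] v=[-1.0082]
Step 14: x=[3.8975] v=[-0.5017]
Step 15: x=[3.9029] v=[0.0269]
First v>=0 after going negative at step 15, time=3.0000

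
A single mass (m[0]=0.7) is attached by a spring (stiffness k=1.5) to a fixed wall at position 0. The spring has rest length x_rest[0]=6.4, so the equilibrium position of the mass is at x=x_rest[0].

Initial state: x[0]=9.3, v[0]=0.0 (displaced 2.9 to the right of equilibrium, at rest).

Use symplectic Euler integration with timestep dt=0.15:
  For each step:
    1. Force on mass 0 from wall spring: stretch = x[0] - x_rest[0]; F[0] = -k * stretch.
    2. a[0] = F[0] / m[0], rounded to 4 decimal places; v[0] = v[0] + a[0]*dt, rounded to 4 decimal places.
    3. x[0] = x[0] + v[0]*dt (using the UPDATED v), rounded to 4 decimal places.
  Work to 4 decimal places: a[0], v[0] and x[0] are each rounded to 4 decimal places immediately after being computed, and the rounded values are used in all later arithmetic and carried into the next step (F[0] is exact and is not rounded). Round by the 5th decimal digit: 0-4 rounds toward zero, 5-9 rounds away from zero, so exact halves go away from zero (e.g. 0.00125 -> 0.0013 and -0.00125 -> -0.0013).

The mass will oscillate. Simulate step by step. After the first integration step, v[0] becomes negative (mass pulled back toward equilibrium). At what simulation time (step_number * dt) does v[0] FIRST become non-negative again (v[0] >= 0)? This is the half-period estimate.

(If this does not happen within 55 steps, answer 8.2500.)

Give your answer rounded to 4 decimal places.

Answer: 2.2500

Derivation:
Step 0: x=[9.3000] v=[0.0000]
Step 1: x=[9.1602] v=[-0.9321]
Step 2: x=[8.8873] v=[-1.8193]
Step 3: x=[8.4945] v=[-2.6188]
Step 4: x=[8.0007] v=[-3.2920]
Step 5: x=[7.4297] v=[-3.8065]
Step 6: x=[6.8091] v=[-4.1375]
Step 7: x=[6.1688] v=[-4.2690]
Step 8: x=[5.5396] v=[-4.1947]
Step 9: x=[4.9519] v=[-3.9181]
Step 10: x=[4.4340] v=[-3.4526]
Step 11: x=[4.0109] v=[-2.8207]
Step 12: x=[3.7030] v=[-2.0528]
Step 13: x=[3.5251] v=[-1.1859]
Step 14: x=[3.4858] v=[-0.2618]
Step 15: x=[3.5870] v=[0.6749]
First v>=0 after going negative at step 15, time=2.2500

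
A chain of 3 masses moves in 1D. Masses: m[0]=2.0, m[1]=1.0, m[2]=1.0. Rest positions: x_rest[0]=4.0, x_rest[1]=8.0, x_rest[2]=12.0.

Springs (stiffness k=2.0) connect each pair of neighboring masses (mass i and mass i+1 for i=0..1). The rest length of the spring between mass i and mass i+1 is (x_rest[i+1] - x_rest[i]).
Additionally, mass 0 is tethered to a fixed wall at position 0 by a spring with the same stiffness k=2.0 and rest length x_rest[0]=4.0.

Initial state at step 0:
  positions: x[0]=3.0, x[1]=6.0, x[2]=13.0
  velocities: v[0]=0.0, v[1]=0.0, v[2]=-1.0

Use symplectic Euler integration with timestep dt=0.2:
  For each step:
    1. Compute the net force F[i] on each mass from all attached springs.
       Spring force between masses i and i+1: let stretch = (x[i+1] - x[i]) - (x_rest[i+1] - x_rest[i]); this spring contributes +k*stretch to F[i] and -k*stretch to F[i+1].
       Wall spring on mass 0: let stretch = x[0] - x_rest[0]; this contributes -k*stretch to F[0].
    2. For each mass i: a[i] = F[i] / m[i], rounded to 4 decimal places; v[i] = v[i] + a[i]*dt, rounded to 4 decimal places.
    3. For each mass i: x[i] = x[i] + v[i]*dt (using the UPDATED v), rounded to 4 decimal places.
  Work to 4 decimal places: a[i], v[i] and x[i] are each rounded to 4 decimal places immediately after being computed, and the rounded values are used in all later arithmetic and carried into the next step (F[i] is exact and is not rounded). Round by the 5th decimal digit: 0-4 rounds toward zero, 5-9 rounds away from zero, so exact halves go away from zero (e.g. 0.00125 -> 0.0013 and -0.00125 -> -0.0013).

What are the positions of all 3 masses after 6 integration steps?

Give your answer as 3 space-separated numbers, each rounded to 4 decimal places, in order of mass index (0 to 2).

Answer: 3.5845 8.5983 9.6412

Derivation:
Step 0: x=[3.0000 6.0000 13.0000] v=[0.0000 0.0000 -1.0000]
Step 1: x=[3.0000 6.3200 12.5600] v=[0.0000 1.6000 -2.2000]
Step 2: x=[3.0128 6.8736 11.9408] v=[0.0640 2.7680 -3.0960]
Step 3: x=[3.0595 7.5237 11.2362] v=[0.2336 3.2506 -3.5229]
Step 4: x=[3.1624 8.1137 10.5546] v=[0.5145 2.9499 -3.4079]
Step 5: x=[3.3369 8.5028 9.9977] v=[0.8723 1.9457 -2.7843]
Step 6: x=[3.5845 8.5983 9.6412] v=[1.2381 0.4773 -1.7823]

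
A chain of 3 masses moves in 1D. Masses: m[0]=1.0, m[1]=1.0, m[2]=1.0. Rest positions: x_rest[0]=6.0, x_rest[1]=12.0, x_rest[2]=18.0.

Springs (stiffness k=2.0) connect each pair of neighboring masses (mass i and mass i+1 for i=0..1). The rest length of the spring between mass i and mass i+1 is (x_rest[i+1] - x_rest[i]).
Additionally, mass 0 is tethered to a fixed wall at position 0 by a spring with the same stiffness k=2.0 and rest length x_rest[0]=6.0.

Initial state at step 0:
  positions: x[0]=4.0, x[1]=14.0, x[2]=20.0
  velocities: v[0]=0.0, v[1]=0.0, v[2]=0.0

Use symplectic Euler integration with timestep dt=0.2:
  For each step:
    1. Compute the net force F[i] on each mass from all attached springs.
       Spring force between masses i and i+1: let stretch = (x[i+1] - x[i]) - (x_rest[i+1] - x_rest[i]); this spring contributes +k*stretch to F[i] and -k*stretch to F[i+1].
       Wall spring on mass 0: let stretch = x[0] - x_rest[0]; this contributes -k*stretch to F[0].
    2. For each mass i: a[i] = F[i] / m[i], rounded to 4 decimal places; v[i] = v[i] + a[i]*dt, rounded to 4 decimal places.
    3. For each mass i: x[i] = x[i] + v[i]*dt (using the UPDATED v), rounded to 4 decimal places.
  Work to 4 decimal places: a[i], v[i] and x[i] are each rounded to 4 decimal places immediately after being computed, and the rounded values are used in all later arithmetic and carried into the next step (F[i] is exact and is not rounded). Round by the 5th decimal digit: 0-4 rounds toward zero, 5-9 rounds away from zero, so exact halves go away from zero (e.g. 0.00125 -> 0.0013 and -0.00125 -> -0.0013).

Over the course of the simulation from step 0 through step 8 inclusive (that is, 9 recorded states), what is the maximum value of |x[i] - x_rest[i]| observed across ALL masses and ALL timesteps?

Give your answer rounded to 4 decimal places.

Answer: 2.6478

Derivation:
Step 0: x=[4.0000 14.0000 20.0000] v=[0.0000 0.0000 0.0000]
Step 1: x=[4.4800 13.6800 20.0000] v=[2.4000 -1.6000 0.0000]
Step 2: x=[5.3376 13.1296 19.9744] v=[4.2880 -2.7520 -0.1280]
Step 3: x=[6.3916 12.5034 19.8812] v=[5.2698 -3.1309 -0.4659]
Step 4: x=[7.4232 11.9785 19.6778] v=[5.1579 -2.6245 -1.0170]
Step 5: x=[8.2253 11.7051 19.3385] v=[4.0107 -1.3669 -1.6967]
Step 6: x=[8.6478 11.7640 18.8685] v=[2.1125 0.2945 -2.3501]
Step 7: x=[8.6278 12.1420 18.3101] v=[-0.1001 1.8898 -2.7919]
Step 8: x=[8.1987 12.7323 17.7383] v=[-2.1455 2.9514 -2.8591]
Max displacement = 2.6478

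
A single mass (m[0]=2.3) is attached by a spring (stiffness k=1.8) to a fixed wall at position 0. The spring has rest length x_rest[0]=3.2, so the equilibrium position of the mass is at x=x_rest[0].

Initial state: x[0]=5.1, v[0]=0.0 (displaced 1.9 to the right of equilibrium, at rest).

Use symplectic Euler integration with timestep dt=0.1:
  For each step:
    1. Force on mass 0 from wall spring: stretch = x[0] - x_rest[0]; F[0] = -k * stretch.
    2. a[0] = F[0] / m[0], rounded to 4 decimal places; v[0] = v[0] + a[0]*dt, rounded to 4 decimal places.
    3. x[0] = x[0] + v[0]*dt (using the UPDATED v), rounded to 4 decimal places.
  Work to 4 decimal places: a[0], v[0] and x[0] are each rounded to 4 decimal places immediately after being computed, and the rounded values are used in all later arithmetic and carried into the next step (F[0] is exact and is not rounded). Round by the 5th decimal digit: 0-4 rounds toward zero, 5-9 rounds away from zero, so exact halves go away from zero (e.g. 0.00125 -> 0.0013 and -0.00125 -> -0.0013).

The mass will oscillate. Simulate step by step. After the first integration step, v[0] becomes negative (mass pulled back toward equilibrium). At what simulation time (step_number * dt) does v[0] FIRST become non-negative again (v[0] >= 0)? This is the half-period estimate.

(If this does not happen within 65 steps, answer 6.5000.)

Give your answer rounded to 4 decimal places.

Answer: 3.6000

Derivation:
Step 0: x=[5.1000] v=[0.0000]
Step 1: x=[5.0851] v=[-0.1487]
Step 2: x=[5.0555] v=[-0.2962]
Step 3: x=[5.0114] v=[-0.4414]
Step 4: x=[4.9531] v=[-0.5832]
Step 5: x=[4.8811] v=[-0.7204]
Step 6: x=[4.7959] v=[-0.8520]
Step 7: x=[4.6982] v=[-0.9769]
Step 8: x=[4.5888] v=[-1.0942]
Step 9: x=[4.4685] v=[-1.2029]
Step 10: x=[4.3383] v=[-1.3022]
Step 11: x=[4.1992] v=[-1.3913]
Step 12: x=[4.0523] v=[-1.4695]
Step 13: x=[3.8987] v=[-1.5362]
Step 14: x=[3.7396] v=[-1.5909]
Step 15: x=[3.5763] v=[-1.6331]
Step 16: x=[3.4100] v=[-1.6626]
Step 17: x=[3.2421] v=[-1.6790]
Step 18: x=[3.0739] v=[-1.6823]
Step 19: x=[2.9067] v=[-1.6724]
Step 20: x=[2.7418] v=[-1.6495]
Step 21: x=[2.5804] v=[-1.6136]
Step 22: x=[2.4239] v=[-1.5651]
Step 23: x=[2.2735] v=[-1.5044]
Step 24: x=[2.1303] v=[-1.4319]
Step 25: x=[1.9955] v=[-1.3482]
Step 26: x=[1.8701] v=[-1.2539]
Step 27: x=[1.7551] v=[-1.1498]
Step 28: x=[1.6514] v=[-1.0367]
Step 29: x=[1.5599] v=[-0.9155]
Step 30: x=[1.4812] v=[-0.7871]
Step 31: x=[1.4159] v=[-0.6526]
Step 32: x=[1.3646] v=[-0.5130]
Step 33: x=[1.3277] v=[-0.3694]
Step 34: x=[1.3054] v=[-0.2229]
Step 35: x=[1.2979] v=[-0.0746]
Step 36: x=[1.3053] v=[0.0743]
First v>=0 after going negative at step 36, time=3.6000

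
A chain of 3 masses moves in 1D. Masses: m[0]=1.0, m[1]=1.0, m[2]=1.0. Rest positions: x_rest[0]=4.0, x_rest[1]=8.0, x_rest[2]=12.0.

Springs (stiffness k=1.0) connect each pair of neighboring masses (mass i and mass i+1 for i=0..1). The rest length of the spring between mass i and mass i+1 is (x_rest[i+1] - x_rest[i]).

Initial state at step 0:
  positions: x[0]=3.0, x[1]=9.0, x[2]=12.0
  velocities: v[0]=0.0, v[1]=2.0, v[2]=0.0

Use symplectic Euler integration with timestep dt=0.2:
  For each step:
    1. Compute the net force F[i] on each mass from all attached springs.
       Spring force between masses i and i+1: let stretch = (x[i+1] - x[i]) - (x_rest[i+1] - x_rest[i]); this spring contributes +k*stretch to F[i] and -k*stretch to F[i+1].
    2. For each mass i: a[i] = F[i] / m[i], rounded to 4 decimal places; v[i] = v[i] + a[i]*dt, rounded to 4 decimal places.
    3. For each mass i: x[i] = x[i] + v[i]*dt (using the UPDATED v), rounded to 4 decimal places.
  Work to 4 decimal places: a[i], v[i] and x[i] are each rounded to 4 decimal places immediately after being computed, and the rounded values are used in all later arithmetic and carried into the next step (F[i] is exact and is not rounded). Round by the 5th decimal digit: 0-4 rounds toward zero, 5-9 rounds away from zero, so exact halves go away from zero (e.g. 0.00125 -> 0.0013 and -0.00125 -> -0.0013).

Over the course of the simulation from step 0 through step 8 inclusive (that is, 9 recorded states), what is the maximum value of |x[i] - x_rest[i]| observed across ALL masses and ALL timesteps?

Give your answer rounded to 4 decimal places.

Step 0: x=[3.0000 9.0000 12.0000] v=[0.0000 2.0000 0.0000]
Step 1: x=[3.0800 9.2800 12.0400] v=[0.4000 1.4000 0.2000]
Step 2: x=[3.2480 9.4224 12.1296] v=[0.8400 0.7120 0.4480]
Step 3: x=[3.5030 9.4261 12.2709] v=[1.2749 0.0186 0.7066]
Step 4: x=[3.8349 9.3067 12.4584] v=[1.6595 -0.5971 0.9376]
Step 5: x=[4.2257 9.0945 12.6799] v=[1.9539 -1.0611 1.1073]
Step 6: x=[4.6512 8.8309 12.9179] v=[2.1277 -1.3178 1.1902]
Step 7: x=[5.0839 8.5636 13.1525] v=[2.1636 -1.3363 1.1728]
Step 8: x=[5.4958 8.3407 13.3635] v=[2.0595 -1.1145 1.0550]
Max displacement = 1.4958

Answer: 1.4958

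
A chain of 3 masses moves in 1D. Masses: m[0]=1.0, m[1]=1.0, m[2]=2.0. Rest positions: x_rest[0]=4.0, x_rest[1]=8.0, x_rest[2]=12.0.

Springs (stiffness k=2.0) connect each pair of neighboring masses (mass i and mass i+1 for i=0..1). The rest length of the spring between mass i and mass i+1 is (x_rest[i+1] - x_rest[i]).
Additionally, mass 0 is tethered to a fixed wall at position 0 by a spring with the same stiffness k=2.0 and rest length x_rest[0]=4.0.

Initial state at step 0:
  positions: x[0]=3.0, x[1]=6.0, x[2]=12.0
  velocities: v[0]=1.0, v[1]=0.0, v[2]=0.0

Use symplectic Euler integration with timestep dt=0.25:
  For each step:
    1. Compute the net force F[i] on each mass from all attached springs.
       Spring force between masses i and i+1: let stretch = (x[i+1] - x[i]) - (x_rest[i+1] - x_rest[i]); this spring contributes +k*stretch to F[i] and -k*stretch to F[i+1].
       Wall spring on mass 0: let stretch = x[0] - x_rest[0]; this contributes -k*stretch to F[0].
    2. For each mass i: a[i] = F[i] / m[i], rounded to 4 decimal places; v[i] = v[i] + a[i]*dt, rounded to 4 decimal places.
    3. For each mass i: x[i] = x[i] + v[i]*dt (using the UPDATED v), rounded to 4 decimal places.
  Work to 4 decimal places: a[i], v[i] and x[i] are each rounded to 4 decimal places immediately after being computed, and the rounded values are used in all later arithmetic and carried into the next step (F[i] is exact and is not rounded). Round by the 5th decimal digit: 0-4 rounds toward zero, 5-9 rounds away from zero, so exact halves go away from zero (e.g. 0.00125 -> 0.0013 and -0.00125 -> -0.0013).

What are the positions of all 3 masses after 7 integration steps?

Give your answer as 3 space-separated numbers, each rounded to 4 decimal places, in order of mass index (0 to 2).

Step 0: x=[3.0000 6.0000 12.0000] v=[1.0000 0.0000 0.0000]
Step 1: x=[3.2500 6.3750 11.8750] v=[1.0000 1.5000 -0.5000]
Step 2: x=[3.4844 7.0469 11.6563] v=[0.9375 2.6875 -0.8750]
Step 3: x=[3.7286 7.8497 11.3995] v=[0.9766 3.2110 -1.0274]
Step 4: x=[4.0218 8.5811 11.1708] v=[1.1729 2.9254 -0.9149]
Step 5: x=[4.3822 9.0663 11.0302] v=[1.4417 1.9406 -0.5623]
Step 6: x=[4.7804 9.2114 11.0169] v=[1.5927 0.5805 -0.0533]
Step 7: x=[5.1349 9.0283 11.1407] v=[1.4180 -0.7323 0.4953]

Answer: 5.1349 9.0283 11.1407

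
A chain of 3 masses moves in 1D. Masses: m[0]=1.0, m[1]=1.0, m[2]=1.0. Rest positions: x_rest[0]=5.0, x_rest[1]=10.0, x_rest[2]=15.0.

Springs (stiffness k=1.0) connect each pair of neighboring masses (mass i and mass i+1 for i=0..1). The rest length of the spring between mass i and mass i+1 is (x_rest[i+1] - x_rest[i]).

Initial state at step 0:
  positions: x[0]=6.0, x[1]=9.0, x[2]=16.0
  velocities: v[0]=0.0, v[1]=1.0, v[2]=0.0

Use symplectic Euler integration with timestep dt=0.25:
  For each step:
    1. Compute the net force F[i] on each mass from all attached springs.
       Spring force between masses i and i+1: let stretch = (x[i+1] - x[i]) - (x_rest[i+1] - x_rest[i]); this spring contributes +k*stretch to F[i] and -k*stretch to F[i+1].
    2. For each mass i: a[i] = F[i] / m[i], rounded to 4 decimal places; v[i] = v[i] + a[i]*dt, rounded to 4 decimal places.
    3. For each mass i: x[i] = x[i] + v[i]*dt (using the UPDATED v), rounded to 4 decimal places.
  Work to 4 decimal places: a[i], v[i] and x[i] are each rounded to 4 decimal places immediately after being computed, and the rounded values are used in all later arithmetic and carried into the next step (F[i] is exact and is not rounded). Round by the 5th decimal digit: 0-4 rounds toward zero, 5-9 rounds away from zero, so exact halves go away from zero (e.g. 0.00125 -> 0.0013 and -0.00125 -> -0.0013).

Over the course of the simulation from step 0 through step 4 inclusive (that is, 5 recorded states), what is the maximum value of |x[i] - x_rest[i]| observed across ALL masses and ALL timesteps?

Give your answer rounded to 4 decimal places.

Answer: 1.5784

Derivation:
Step 0: x=[6.0000 9.0000 16.0000] v=[0.0000 1.0000 0.0000]
Step 1: x=[5.8750 9.5000 15.8750] v=[-0.5000 2.0000 -0.5000]
Step 2: x=[5.6641 10.1719 15.6641] v=[-0.8438 2.6875 -0.8438]
Step 3: x=[5.4224 10.9053 15.4224] v=[-0.9669 2.9336 -0.9669]
Step 4: x=[5.2109 11.5784 15.2109] v=[-0.8462 2.6922 -0.8462]
Max displacement = 1.5784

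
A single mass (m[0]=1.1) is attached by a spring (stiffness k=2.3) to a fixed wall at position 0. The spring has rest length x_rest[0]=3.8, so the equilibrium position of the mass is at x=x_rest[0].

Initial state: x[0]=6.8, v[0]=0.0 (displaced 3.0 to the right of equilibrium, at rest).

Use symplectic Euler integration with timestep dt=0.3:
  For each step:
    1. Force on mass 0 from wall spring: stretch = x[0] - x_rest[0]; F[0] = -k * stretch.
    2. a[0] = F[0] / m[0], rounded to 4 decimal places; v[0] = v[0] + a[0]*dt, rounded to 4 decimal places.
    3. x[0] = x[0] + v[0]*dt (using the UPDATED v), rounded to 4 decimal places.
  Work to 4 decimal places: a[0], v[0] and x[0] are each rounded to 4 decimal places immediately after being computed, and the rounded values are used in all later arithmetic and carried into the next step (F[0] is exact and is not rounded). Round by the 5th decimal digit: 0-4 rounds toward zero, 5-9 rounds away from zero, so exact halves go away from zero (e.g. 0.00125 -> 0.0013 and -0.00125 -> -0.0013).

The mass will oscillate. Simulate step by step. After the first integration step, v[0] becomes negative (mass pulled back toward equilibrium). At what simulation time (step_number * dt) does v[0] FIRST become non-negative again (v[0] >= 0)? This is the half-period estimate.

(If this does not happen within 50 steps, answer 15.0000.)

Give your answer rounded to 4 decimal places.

Step 0: x=[6.8000] v=[0.0000]
Step 1: x=[6.2355] v=[-1.8818]
Step 2: x=[5.2127] v=[-3.4095]
Step 3: x=[3.9240] v=[-4.2956]
Step 4: x=[2.6120] v=[-4.3734]
Step 5: x=[1.5235] v=[-3.6282]
Step 6: x=[0.8634] v=[-2.2002]
Step 7: x=[0.7560] v=[-0.3581]
Step 8: x=[1.2214] v=[1.5513]
First v>=0 after going negative at step 8, time=2.4000

Answer: 2.4000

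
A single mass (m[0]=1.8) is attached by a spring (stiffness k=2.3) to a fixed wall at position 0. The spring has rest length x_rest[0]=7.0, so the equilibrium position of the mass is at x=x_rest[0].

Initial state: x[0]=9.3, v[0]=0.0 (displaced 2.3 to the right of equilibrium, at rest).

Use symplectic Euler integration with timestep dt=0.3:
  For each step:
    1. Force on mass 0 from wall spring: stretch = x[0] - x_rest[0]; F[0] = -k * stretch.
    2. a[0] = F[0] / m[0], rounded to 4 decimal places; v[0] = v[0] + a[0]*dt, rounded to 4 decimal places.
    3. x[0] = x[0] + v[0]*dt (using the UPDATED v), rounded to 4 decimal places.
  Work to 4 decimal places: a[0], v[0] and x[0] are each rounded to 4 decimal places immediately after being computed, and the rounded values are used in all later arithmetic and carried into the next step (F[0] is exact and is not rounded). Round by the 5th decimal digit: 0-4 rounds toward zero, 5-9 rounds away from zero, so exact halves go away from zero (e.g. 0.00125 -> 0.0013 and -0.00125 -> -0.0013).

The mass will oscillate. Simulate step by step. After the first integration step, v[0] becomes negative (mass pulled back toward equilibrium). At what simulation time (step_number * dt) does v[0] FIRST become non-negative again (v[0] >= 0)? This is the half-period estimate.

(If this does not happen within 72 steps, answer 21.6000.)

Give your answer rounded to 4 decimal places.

Step 0: x=[9.3000] v=[0.0000]
Step 1: x=[9.0355] v=[-0.8817]
Step 2: x=[8.5369] v=[-1.6620]
Step 3: x=[7.8616] v=[-2.2511]
Step 4: x=[7.0872] v=[-2.5814]
Step 5: x=[6.3028] v=[-2.6148]
Step 6: x=[5.5986] v=[-2.3475]
Step 7: x=[5.0555] v=[-1.8103]
Step 8: x=[4.7360] v=[-1.0649]
Step 9: x=[4.6769] v=[-0.1970]
Step 10: x=[4.8850] v=[0.6935]
First v>=0 after going negative at step 10, time=3.0000

Answer: 3.0000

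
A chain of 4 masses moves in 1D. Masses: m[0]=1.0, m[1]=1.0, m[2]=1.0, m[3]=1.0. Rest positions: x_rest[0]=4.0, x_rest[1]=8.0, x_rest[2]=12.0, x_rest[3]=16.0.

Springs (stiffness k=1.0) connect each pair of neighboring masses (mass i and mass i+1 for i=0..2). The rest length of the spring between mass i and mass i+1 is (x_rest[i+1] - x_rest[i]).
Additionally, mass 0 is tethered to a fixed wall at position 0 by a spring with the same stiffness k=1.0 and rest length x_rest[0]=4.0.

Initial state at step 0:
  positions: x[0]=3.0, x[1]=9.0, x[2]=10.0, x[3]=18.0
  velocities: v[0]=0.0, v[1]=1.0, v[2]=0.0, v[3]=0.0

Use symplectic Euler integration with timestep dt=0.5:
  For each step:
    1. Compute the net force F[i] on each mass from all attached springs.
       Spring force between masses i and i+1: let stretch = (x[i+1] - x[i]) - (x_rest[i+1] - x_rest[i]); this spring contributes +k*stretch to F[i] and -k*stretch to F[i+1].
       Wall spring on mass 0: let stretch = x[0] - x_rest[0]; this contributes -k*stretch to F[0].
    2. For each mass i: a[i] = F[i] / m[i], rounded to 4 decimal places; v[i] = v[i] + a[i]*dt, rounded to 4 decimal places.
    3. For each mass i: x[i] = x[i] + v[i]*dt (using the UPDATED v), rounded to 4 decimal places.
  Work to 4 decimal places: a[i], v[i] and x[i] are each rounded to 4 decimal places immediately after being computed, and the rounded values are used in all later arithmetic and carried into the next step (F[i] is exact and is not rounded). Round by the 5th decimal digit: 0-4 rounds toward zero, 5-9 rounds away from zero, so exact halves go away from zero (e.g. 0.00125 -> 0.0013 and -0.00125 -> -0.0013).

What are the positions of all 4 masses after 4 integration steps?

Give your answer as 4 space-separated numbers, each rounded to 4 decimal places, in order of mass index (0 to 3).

Step 0: x=[3.0000 9.0000 10.0000 18.0000] v=[0.0000 1.0000 0.0000 0.0000]
Step 1: x=[3.7500 8.2500 11.7500 17.0000] v=[1.5000 -1.5000 3.5000 -2.0000]
Step 2: x=[4.6875 7.2500 13.9375 15.6875] v=[1.8750 -2.0000 4.3750 -2.6250]
Step 3: x=[5.0938 7.2813 14.8907 14.9375] v=[0.8125 0.0625 1.9063 -1.5000]
Step 4: x=[4.7735 8.6681 13.9532 15.1758] v=[-0.6407 2.7735 -1.8750 0.4766]

Answer: 4.7735 8.6681 13.9532 15.1758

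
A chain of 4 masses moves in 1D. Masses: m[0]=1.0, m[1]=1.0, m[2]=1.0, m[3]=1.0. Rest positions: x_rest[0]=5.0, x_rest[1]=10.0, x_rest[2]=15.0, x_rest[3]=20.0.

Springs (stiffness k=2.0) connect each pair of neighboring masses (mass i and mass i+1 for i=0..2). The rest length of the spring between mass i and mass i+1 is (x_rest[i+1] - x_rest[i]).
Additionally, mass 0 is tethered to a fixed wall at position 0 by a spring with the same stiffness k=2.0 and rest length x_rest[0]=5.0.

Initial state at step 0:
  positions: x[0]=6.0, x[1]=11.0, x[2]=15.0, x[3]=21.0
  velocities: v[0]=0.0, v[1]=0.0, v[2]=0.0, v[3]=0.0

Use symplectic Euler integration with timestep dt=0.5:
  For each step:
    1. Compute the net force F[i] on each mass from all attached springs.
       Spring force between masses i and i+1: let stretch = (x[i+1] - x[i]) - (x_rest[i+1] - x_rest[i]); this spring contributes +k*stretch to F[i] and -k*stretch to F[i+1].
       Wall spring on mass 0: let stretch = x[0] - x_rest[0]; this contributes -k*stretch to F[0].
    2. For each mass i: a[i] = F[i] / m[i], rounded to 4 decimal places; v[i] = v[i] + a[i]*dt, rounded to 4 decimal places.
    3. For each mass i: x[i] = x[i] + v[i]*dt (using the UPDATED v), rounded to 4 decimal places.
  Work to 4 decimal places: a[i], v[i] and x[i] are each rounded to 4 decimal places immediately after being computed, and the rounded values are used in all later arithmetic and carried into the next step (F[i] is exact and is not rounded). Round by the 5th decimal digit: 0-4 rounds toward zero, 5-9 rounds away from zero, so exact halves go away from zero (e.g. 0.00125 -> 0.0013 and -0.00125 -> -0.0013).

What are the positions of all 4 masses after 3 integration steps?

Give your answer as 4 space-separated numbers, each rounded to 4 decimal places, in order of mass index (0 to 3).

Step 0: x=[6.0000 11.0000 15.0000 21.0000] v=[0.0000 0.0000 0.0000 0.0000]
Step 1: x=[5.5000 10.5000 16.0000 20.5000] v=[-1.0000 -1.0000 2.0000 -1.0000]
Step 2: x=[4.7500 10.2500 16.5000 20.2500] v=[-1.5000 -0.5000 1.0000 -0.5000]
Step 3: x=[4.3750 10.3750 15.7500 20.6250] v=[-0.7500 0.2500 -1.5000 0.7500]

Answer: 4.3750 10.3750 15.7500 20.6250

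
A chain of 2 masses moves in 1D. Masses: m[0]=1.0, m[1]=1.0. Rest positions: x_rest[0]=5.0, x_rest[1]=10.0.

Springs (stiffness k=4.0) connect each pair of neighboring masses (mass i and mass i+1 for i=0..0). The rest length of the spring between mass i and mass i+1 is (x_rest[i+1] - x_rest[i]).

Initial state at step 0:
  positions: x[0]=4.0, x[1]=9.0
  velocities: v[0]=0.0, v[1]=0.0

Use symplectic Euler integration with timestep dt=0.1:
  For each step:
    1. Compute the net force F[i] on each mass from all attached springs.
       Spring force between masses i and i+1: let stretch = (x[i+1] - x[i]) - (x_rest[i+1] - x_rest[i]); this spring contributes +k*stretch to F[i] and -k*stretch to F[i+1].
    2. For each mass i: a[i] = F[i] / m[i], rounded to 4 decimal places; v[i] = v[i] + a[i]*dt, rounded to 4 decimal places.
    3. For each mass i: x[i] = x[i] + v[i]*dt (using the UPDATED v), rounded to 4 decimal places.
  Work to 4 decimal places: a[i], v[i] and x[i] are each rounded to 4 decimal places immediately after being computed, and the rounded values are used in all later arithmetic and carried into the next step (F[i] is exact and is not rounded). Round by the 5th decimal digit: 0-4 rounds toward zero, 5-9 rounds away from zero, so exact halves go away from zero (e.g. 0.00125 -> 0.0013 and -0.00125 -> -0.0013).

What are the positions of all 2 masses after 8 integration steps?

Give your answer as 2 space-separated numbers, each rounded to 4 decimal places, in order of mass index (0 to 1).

Step 0: x=[4.0000 9.0000] v=[0.0000 0.0000]
Step 1: x=[4.0000 9.0000] v=[0.0000 0.0000]
Step 2: x=[4.0000 9.0000] v=[0.0000 0.0000]
Step 3: x=[4.0000 9.0000] v=[0.0000 0.0000]
Step 4: x=[4.0000 9.0000] v=[0.0000 0.0000]
Step 5: x=[4.0000 9.0000] v=[0.0000 0.0000]
Step 6: x=[4.0000 9.0000] v=[0.0000 0.0000]
Step 7: x=[4.0000 9.0000] v=[0.0000 0.0000]
Step 8: x=[4.0000 9.0000] v=[0.0000 0.0000]

Answer: 4.0000 9.0000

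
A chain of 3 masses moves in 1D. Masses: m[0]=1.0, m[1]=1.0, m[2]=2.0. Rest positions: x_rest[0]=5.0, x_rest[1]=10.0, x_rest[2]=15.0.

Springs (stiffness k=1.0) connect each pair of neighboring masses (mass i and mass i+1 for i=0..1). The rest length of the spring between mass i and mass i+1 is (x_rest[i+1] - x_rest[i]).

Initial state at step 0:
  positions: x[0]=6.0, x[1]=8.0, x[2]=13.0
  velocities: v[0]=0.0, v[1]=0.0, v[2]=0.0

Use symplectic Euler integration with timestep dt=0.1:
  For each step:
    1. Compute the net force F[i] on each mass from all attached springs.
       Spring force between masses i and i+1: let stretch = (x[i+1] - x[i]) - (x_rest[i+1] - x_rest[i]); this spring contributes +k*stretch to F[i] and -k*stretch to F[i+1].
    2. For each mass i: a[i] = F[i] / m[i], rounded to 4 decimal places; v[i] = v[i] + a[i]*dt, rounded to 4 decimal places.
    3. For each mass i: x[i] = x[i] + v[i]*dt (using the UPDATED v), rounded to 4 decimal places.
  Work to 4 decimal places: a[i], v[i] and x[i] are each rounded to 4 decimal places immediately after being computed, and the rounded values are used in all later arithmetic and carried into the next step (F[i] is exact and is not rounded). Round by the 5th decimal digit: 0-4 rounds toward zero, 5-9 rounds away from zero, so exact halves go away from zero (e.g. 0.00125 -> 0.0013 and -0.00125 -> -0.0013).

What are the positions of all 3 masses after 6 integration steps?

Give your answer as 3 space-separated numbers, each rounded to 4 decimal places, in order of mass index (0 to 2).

Step 0: x=[6.0000 8.0000 13.0000] v=[0.0000 0.0000 0.0000]
Step 1: x=[5.9700 8.0300 13.0000] v=[-0.3000 0.3000 0.0000]
Step 2: x=[5.9106 8.0891 13.0002] v=[-0.5940 0.5910 0.0015]
Step 3: x=[5.8230 8.1755 13.0008] v=[-0.8762 0.8643 0.0060]
Step 4: x=[5.7089 8.2867 13.0023] v=[-1.1410 1.1116 0.0147]
Step 5: x=[5.5706 8.4192 13.0052] v=[-1.3832 1.3254 0.0289]
Step 6: x=[5.4108 8.5691 13.0102] v=[-1.5983 1.4991 0.0496]

Answer: 5.4108 8.5691 13.0102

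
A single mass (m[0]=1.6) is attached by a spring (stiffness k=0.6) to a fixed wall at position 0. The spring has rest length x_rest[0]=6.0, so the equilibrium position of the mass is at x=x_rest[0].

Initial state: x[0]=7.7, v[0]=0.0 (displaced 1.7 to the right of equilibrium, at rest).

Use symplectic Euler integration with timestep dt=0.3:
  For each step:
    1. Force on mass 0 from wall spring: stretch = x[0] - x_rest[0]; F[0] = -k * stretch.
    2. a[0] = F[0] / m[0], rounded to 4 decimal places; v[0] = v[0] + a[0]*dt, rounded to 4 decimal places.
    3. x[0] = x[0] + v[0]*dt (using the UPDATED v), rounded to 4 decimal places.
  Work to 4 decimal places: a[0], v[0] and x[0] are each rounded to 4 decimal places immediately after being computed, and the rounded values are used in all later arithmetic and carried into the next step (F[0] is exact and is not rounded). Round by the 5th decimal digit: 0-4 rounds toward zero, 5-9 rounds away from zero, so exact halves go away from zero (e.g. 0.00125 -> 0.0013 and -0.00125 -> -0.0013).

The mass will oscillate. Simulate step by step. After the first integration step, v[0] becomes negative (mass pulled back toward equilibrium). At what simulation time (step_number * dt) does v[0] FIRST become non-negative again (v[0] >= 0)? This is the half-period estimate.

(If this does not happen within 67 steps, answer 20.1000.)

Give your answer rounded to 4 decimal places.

Step 0: x=[7.7000] v=[0.0000]
Step 1: x=[7.6426] v=[-0.1913]
Step 2: x=[7.5298] v=[-0.3761]
Step 3: x=[7.3653] v=[-0.5482]
Step 4: x=[7.1548] v=[-0.7018]
Step 5: x=[6.9053] v=[-0.8317]
Step 6: x=[6.6252] v=[-0.9336]
Step 7: x=[6.3240] v=[-1.0040]
Step 8: x=[6.0119] v=[-1.0405]
Step 9: x=[5.6993] v=[-1.0419]
Step 10: x=[5.3969] v=[-1.0081]
Step 11: x=[5.1148] v=[-0.9402]
Step 12: x=[4.8626] v=[-0.8406]
Step 13: x=[4.6488] v=[-0.7127]
Step 14: x=[4.4806] v=[-0.5607]
Step 15: x=[4.3637] v=[-0.3898]
Step 16: x=[4.3020] v=[-0.2057]
Step 17: x=[4.2976] v=[-0.0147]
Step 18: x=[4.3506] v=[0.1768]
First v>=0 after going negative at step 18, time=5.4000

Answer: 5.4000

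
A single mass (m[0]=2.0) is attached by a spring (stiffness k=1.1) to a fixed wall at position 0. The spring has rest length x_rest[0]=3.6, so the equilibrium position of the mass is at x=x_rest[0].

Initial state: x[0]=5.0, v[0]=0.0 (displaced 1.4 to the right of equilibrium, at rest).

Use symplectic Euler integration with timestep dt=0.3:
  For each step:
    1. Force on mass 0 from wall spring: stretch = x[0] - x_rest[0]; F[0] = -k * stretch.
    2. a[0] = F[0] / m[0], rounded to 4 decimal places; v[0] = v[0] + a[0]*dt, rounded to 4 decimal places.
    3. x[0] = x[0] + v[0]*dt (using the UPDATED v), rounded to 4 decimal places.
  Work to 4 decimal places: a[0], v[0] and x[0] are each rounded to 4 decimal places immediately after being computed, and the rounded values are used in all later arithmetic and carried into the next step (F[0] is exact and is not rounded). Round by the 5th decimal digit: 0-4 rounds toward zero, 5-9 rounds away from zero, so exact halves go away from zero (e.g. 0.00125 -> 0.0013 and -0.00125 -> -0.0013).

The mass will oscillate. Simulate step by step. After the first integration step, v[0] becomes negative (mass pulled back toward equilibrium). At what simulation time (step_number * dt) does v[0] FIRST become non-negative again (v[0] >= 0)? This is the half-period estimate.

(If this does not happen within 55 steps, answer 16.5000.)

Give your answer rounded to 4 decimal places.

Step 0: x=[5.0000] v=[0.0000]
Step 1: x=[4.9307] v=[-0.2310]
Step 2: x=[4.7955] v=[-0.4506]
Step 3: x=[4.6011] v=[-0.6479]
Step 4: x=[4.3572] v=[-0.8131]
Step 5: x=[4.0758] v=[-0.9381]
Step 6: x=[3.7708] v=[-1.0166]
Step 7: x=[3.4574] v=[-1.0448]
Step 8: x=[3.1510] v=[-1.0213]
Step 9: x=[2.8668] v=[-0.9472]
Step 10: x=[2.6189] v=[-0.8262]
Step 11: x=[2.4196] v=[-0.6643]
Step 12: x=[2.2788] v=[-0.4695]
Step 13: x=[2.2034] v=[-0.2515]
Step 14: x=[2.1971] v=[-0.0211]
Step 15: x=[2.2602] v=[0.2104]
First v>=0 after going negative at step 15, time=4.5000

Answer: 4.5000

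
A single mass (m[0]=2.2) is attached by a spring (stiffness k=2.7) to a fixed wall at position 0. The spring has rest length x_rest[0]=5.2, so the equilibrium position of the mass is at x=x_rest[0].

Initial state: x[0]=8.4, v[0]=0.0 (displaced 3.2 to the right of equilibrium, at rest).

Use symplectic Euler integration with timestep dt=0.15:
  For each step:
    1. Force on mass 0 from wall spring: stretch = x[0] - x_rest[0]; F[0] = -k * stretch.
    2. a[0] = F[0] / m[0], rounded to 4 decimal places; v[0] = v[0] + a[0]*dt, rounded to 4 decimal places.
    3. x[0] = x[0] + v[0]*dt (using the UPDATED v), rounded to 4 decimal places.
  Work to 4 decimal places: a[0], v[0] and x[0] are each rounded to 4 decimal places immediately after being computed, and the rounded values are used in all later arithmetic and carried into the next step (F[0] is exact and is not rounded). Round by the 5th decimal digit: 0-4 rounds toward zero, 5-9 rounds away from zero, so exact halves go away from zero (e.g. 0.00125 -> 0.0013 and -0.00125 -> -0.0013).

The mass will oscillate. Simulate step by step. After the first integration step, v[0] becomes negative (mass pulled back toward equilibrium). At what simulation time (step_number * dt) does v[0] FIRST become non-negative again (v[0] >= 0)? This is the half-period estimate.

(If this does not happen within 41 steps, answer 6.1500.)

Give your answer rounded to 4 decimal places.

Step 0: x=[8.4000] v=[0.0000]
Step 1: x=[8.3116] v=[-0.5891]
Step 2: x=[8.1373] v=[-1.1619]
Step 3: x=[7.8819] v=[-1.7026]
Step 4: x=[7.5525] v=[-2.1963]
Step 5: x=[7.1581] v=[-2.6294]
Step 6: x=[6.7096] v=[-2.9899]
Step 7: x=[6.2194] v=[-3.2678]
Step 8: x=[5.7011] v=[-3.4555]
Step 9: x=[5.1689] v=[-3.5478]
Step 10: x=[4.6376] v=[-3.5421]
Step 11: x=[4.1218] v=[-3.4386]
Step 12: x=[3.6358] v=[-3.2401]
Step 13: x=[3.1930] v=[-2.9521]
Step 14: x=[2.8056] v=[-2.5826]
Step 15: x=[2.4843] v=[-2.1418]
Step 16: x=[2.2380] v=[-1.6419]
Step 17: x=[2.0735] v=[-1.0966]
Step 18: x=[1.9954] v=[-0.5210]
Step 19: x=[2.0057] v=[0.0689]
First v>=0 after going negative at step 19, time=2.8500

Answer: 2.8500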